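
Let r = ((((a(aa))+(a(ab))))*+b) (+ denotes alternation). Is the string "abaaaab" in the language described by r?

no

Neither (((a(aa))+(a(ab))))* nor b matches abaaaab.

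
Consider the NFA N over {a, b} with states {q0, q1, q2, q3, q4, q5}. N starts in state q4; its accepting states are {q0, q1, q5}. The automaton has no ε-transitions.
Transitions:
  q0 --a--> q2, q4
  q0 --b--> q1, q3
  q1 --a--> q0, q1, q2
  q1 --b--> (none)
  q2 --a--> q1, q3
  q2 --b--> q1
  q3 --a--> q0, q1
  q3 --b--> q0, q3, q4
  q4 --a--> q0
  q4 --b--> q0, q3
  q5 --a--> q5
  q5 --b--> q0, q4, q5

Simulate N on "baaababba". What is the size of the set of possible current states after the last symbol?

Start: {q4}
read b: {q0, q3}
read a: {q0, q1, q2, q4}
read a: {q0, q1, q2, q3, q4}
read a: {q0, q1, q2, q3, q4}
read b: {q0, q1, q3, q4}
read a: {q0, q1, q2, q4}
read b: {q0, q1, q3}
read b: {q0, q1, q3, q4}
read a: {q0, q1, q2, q4}
Final reachable set {q0, q1, q2, q4} has 4 states.

4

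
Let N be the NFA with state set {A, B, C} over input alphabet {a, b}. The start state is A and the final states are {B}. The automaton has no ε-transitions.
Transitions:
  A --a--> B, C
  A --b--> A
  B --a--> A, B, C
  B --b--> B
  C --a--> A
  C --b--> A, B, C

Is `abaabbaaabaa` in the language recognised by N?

accepted

Start: {A}
read a: {B, C}
read b: {A, B, C}
read a: {A, B, C}
read a: {A, B, C}
read b: {A, B, C}
read b: {A, B, C}
read a: {A, B, C}
read a: {A, B, C}
read a: {A, B, C}
read b: {A, B, C}
read a: {A, B, C}
read a: {A, B, C}
Reachable ∩ accepting = {B} — nonempty.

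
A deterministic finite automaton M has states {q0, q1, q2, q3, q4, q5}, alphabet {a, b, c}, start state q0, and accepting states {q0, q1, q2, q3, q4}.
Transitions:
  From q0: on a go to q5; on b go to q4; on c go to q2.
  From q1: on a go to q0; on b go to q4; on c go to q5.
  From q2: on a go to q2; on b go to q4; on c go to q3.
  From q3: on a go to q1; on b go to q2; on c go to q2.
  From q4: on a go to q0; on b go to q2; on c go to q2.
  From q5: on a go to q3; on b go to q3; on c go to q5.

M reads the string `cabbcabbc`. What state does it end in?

q0 --c--> q2
q2 --a--> q2
q2 --b--> q4
q4 --b--> q2
q2 --c--> q3
q3 --a--> q1
q1 --b--> q4
q4 --b--> q2
q2 --c--> q3

q3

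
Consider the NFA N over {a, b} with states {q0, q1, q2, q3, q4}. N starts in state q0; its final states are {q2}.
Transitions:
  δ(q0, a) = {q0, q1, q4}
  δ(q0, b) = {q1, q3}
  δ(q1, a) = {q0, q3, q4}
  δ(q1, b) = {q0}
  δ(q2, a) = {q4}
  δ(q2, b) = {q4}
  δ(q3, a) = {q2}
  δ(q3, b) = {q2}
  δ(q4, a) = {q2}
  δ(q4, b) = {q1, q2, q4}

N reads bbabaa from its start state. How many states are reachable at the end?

5

Start: {q0}
read b: {q1, q3}
read b: {q0, q2}
read a: {q0, q1, q4}
read b: {q0, q1, q2, q3, q4}
read a: {q0, q1, q2, q3, q4}
read a: {q0, q1, q2, q3, q4}
Final reachable set {q0, q1, q2, q3, q4} has 5 states.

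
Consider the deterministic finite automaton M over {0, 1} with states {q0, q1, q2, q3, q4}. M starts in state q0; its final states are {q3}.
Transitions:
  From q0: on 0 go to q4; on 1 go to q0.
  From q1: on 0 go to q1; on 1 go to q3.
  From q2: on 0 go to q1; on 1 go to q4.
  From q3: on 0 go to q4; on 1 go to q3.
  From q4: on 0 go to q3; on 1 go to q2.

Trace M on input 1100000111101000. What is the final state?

q4

q0 --1--> q0
q0 --1--> q0
q0 --0--> q4
q4 --0--> q3
q3 --0--> q4
q4 --0--> q3
q3 --0--> q4
q4 --1--> q2
q2 --1--> q4
q4 --1--> q2
q2 --1--> q4
q4 --0--> q3
q3 --1--> q3
q3 --0--> q4
q4 --0--> q3
q3 --0--> q4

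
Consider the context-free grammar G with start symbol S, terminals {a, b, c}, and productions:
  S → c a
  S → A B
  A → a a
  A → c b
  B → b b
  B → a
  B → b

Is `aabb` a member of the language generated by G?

yes

S ⇒ AB ⇒ aaB ⇒ aabb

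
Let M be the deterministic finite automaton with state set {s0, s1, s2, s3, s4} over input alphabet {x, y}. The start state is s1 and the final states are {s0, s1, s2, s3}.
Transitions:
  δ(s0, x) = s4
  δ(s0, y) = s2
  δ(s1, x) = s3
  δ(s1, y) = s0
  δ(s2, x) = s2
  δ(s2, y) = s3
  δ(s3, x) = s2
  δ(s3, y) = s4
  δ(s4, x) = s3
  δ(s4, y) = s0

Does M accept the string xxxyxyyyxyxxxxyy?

rejected

s1 --x--> s3
s3 --x--> s2
s2 --x--> s2
s2 --y--> s3
s3 --x--> s2
s2 --y--> s3
s3 --y--> s4
s4 --y--> s0
s0 --x--> s4
s4 --y--> s0
s0 --x--> s4
s4 --x--> s3
s3 --x--> s2
s2 --x--> s2
s2 --y--> s3
s3 --y--> s4
End in state s4, which is not an accepting state.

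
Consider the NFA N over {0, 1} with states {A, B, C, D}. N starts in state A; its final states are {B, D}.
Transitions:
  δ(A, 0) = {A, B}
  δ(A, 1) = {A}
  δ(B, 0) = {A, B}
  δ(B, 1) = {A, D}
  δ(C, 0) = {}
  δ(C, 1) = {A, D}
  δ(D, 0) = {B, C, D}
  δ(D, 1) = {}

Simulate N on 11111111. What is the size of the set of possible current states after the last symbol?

Start: {A}
read 1: {A}
read 1: {A}
read 1: {A}
read 1: {A}
read 1: {A}
read 1: {A}
read 1: {A}
read 1: {A}
Final reachable set {A} has 1 state.

1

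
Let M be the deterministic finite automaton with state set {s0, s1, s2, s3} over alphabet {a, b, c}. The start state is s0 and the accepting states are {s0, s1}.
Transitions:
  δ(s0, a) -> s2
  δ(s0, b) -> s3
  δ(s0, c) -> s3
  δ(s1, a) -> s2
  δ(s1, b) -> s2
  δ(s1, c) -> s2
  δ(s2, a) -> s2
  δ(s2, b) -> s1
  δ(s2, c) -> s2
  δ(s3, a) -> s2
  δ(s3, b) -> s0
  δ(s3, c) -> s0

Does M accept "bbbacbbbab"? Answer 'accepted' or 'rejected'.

accepted

s0 --b--> s3
s3 --b--> s0
s0 --b--> s3
s3 --a--> s2
s2 --c--> s2
s2 --b--> s1
s1 --b--> s2
s2 --b--> s1
s1 --a--> s2
s2 --b--> s1
End in state s1, which is an accepting state.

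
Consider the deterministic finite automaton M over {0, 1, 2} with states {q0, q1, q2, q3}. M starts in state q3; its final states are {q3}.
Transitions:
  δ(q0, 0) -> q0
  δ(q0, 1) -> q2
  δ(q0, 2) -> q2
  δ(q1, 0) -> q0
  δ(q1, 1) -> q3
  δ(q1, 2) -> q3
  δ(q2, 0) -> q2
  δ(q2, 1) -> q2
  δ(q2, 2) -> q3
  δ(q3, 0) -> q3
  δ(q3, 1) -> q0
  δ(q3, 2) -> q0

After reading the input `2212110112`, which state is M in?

q3

q3 --2--> q0
q0 --2--> q2
q2 --1--> q2
q2 --2--> q3
q3 --1--> q0
q0 --1--> q2
q2 --0--> q2
q2 --1--> q2
q2 --1--> q2
q2 --2--> q3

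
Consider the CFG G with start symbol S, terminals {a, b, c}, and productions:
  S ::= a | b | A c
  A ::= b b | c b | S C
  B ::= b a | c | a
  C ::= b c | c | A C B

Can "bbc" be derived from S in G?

yes

S ⇒ Ac ⇒ bbc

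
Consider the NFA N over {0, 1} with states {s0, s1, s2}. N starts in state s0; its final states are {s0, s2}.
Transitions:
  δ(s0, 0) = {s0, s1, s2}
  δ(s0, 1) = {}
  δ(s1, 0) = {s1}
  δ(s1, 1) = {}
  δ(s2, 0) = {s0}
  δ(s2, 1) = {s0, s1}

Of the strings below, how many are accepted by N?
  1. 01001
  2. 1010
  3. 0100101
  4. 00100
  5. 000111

01001: accepted
1010: rejected
0100101: accepted
00100: accepted
000111: rejected

3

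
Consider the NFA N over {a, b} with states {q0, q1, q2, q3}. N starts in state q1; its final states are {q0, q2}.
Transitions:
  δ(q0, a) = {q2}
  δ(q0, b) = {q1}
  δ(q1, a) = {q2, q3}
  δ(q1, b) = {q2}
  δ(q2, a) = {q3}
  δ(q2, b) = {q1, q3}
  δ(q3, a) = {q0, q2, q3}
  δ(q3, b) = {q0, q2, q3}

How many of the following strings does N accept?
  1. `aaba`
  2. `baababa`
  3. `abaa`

3

`aaba`: accepted
`baababa`: accepted
`abaa`: accepted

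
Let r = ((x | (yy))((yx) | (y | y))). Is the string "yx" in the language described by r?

no

No split of yx into u·v has (x|(yy)) matching u and ((yx)|(y|y)) matching v.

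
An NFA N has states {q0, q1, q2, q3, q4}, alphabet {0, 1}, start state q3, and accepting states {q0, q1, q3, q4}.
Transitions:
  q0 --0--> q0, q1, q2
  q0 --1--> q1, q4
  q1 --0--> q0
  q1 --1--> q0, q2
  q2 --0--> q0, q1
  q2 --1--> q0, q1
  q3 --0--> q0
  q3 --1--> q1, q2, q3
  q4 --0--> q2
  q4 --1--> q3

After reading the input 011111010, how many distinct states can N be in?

Start: {q3}
read 0: {q0}
read 1: {q1, q4}
read 1: {q0, q2, q3}
read 1: {q0, q1, q2, q3, q4}
read 1: {q0, q1, q2, q3, q4}
read 1: {q0, q1, q2, q3, q4}
read 0: {q0, q1, q2}
read 1: {q0, q1, q2, q4}
read 0: {q0, q1, q2}
Final reachable set {q0, q1, q2} has 3 states.

3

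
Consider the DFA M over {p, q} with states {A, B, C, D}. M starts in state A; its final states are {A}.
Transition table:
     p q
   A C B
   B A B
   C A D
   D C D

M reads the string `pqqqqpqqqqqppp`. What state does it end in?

C

A --p--> C
C --q--> D
D --q--> D
D --q--> D
D --q--> D
D --p--> C
C --q--> D
D --q--> D
D --q--> D
D --q--> D
D --q--> D
D --p--> C
C --p--> A
A --p--> C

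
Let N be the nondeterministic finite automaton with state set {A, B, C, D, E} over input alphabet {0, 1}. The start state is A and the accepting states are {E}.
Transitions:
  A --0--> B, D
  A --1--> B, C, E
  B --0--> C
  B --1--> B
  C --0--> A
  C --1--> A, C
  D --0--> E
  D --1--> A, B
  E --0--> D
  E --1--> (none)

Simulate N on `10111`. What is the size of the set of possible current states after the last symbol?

4

Start: {A}
read 1: {B, C, E}
read 0: {A, C, D}
read 1: {A, B, C, E}
read 1: {A, B, C, E}
read 1: {A, B, C, E}
Final reachable set {A, B, C, E} has 4 states.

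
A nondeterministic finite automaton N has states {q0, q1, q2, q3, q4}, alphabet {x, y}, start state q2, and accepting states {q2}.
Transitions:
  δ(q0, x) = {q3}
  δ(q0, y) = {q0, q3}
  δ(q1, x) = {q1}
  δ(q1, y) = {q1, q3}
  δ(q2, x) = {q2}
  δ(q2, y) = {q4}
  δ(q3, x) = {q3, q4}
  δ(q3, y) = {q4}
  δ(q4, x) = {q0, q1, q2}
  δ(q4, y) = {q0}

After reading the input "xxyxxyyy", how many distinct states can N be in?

Start: {q2}
read x: {q2}
read x: {q2}
read y: {q4}
read x: {q0, q1, q2}
read x: {q1, q2, q3}
read y: {q1, q3, q4}
read y: {q0, q1, q3, q4}
read y: {q0, q1, q3, q4}
Final reachable set {q0, q1, q3, q4} has 4 states.

4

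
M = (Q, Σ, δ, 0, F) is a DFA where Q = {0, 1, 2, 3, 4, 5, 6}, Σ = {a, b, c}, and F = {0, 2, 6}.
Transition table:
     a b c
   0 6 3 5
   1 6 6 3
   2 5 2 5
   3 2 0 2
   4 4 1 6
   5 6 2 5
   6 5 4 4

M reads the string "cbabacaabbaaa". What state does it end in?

0 --c--> 5
5 --b--> 2
2 --a--> 5
5 --b--> 2
2 --a--> 5
5 --c--> 5
5 --a--> 6
6 --a--> 5
5 --b--> 2
2 --b--> 2
2 --a--> 5
5 --a--> 6
6 --a--> 5

5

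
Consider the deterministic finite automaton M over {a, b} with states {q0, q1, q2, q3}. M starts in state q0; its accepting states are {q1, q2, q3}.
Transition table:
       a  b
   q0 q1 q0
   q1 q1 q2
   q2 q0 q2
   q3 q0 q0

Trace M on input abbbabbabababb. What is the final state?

q0 --a--> q1
q1 --b--> q2
q2 --b--> q2
q2 --b--> q2
q2 --a--> q0
q0 --b--> q0
q0 --b--> q0
q0 --a--> q1
q1 --b--> q2
q2 --a--> q0
q0 --b--> q0
q0 --a--> q1
q1 --b--> q2
q2 --b--> q2

q2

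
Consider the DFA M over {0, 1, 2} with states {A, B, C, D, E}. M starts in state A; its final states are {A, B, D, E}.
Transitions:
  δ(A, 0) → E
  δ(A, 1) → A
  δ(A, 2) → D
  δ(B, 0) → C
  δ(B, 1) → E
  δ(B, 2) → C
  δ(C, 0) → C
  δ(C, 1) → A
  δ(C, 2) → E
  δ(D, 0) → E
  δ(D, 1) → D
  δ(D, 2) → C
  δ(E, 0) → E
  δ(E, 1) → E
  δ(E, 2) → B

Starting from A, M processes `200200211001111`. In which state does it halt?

A --2--> D
D --0--> E
E --0--> E
E --2--> B
B --0--> C
C --0--> C
C --2--> E
E --1--> E
E --1--> E
E --0--> E
E --0--> E
E --1--> E
E --1--> E
E --1--> E
E --1--> E

E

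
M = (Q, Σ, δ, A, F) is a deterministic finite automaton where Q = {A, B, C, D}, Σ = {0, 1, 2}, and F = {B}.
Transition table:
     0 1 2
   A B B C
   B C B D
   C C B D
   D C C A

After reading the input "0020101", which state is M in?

A --0--> B
B --0--> C
C --2--> D
D --0--> C
C --1--> B
B --0--> C
C --1--> B

B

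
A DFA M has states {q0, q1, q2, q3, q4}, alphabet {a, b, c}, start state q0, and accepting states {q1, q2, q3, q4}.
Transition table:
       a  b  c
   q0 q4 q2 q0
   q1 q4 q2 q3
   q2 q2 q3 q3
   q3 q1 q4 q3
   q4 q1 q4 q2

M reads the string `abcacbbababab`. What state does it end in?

q2

q0 --a--> q4
q4 --b--> q4
q4 --c--> q2
q2 --a--> q2
q2 --c--> q3
q3 --b--> q4
q4 --b--> q4
q4 --a--> q1
q1 --b--> q2
q2 --a--> q2
q2 --b--> q3
q3 --a--> q1
q1 --b--> q2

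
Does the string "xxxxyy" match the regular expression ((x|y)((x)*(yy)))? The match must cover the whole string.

Split as x·xxxyy: (x|y) matches x and ((x)*(yy)) matches xxxyy.

yes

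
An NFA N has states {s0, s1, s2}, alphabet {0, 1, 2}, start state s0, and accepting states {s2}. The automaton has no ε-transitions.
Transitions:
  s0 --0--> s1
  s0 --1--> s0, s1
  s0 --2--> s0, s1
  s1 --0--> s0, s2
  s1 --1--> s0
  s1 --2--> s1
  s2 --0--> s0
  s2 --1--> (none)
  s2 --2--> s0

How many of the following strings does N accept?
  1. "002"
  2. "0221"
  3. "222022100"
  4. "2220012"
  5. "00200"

2

"002": rejected
"0221": rejected
"222022100": accepted
"2220012": rejected
"00200": accepted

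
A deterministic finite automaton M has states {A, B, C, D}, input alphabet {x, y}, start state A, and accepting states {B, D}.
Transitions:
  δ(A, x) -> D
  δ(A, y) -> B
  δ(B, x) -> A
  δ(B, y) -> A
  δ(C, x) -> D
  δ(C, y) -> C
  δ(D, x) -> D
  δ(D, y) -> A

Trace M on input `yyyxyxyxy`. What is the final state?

B

A --y--> B
B --y--> A
A --y--> B
B --x--> A
A --y--> B
B --x--> A
A --y--> B
B --x--> A
A --y--> B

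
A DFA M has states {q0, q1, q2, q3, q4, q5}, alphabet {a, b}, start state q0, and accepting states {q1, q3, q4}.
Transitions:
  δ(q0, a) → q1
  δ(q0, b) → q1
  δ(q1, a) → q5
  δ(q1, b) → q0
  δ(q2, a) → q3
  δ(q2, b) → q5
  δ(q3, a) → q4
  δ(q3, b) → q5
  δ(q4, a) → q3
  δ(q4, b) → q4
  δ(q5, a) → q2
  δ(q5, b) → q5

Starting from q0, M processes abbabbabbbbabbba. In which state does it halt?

q2

q0 --a--> q1
q1 --b--> q0
q0 --b--> q1
q1 --a--> q5
q5 --b--> q5
q5 --b--> q5
q5 --a--> q2
q2 --b--> q5
q5 --b--> q5
q5 --b--> q5
q5 --b--> q5
q5 --a--> q2
q2 --b--> q5
q5 --b--> q5
q5 --b--> q5
q5 --a--> q2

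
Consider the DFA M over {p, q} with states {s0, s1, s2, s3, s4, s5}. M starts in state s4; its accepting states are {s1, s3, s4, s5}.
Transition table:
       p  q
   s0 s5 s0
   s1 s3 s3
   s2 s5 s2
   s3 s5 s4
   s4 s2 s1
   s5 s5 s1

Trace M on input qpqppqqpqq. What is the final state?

s3

s4 --q--> s1
s1 --p--> s3
s3 --q--> s4
s4 --p--> s2
s2 --p--> s5
s5 --q--> s1
s1 --q--> s3
s3 --p--> s5
s5 --q--> s1
s1 --q--> s3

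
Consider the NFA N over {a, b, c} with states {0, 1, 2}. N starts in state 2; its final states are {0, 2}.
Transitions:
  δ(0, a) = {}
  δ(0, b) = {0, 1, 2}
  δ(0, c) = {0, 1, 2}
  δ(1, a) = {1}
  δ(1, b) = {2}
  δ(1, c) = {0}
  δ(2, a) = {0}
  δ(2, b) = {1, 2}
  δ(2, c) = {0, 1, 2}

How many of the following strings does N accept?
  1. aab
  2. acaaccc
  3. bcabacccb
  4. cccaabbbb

3

aab: rejected
acaaccc: accepted
bcabacccb: accepted
cccaabbbb: accepted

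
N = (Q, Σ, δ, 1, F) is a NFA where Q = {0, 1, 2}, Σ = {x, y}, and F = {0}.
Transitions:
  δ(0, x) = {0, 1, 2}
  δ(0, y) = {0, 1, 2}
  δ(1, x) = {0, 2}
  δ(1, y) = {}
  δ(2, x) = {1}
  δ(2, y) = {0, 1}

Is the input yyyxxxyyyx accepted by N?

rejected

Start: {1}
read y: {}
The reachable set is empty and stays empty for the remaining 9 symbols.
Reachable ∩ accepting = {} — empty.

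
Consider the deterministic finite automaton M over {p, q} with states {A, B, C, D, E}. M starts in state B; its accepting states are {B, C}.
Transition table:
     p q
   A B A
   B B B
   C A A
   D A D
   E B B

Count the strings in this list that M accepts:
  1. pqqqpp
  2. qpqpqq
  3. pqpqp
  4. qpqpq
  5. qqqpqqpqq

5

pqqqpp: accepted
qpqpqq: accepted
pqpqp: accepted
qpqpq: accepted
qqqpqqpqq: accepted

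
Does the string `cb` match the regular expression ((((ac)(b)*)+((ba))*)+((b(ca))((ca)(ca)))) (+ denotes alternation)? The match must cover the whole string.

no

Neither (((ac)(b)*)+((ba))*) nor ((b(ca))((ca)(ca))) matches cb.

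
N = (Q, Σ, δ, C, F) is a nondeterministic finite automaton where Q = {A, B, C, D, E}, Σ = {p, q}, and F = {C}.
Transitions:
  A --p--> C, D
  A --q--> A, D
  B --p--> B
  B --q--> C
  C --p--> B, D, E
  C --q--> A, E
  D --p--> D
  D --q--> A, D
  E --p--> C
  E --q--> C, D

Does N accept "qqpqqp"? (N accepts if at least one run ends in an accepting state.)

accepted

Start: {C}
read q: {A, E}
read q: {A, C, D}
read p: {B, C, D, E}
read q: {A, C, D, E}
read q: {A, C, D, E}
read p: {B, C, D, E}
Reachable ∩ accepting = {C} — nonempty.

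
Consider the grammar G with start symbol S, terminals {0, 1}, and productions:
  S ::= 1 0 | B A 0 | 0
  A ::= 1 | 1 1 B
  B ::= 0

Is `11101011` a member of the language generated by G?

no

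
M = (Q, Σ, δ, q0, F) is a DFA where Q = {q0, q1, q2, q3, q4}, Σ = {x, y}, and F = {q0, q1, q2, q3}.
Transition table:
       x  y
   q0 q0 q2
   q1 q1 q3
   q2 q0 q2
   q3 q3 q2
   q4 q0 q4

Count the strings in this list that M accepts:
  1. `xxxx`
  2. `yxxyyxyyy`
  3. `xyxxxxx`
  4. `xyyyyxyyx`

4

`xxxx`: accepted
`yxxyyxyyy`: accepted
`xyxxxxx`: accepted
`xyyyyxyyx`: accepted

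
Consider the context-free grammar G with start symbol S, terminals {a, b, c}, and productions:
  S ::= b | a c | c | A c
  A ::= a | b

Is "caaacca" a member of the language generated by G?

no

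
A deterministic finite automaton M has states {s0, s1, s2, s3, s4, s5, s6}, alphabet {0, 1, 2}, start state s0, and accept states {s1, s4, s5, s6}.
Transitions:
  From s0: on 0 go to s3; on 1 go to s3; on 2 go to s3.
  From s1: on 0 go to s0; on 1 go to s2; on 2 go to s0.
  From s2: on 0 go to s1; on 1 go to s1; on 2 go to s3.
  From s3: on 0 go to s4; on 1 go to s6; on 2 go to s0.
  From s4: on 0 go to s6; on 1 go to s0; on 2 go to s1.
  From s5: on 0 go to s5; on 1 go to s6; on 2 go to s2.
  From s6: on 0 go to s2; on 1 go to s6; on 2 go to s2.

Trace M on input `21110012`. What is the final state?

s0 --2--> s3
s3 --1--> s6
s6 --1--> s6
s6 --1--> s6
s6 --0--> s2
s2 --0--> s1
s1 --1--> s2
s2 --2--> s3

s3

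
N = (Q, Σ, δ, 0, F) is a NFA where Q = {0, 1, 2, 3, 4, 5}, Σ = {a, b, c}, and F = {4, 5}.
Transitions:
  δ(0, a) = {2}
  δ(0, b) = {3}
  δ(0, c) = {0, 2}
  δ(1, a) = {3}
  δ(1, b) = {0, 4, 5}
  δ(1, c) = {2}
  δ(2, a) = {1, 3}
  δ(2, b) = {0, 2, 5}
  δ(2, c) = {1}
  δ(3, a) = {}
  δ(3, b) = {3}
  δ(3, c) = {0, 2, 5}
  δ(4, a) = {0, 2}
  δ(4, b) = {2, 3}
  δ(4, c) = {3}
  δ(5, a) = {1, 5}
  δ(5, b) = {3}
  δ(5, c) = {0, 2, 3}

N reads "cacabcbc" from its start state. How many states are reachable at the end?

5

Start: {0}
read c: {0, 2}
read a: {1, 2, 3}
read c: {0, 1, 2, 5}
read a: {1, 2, 3, 5}
read b: {0, 2, 3, 4, 5}
read c: {0, 1, 2, 3, 5}
read b: {0, 2, 3, 4, 5}
read c: {0, 1, 2, 3, 5}
Final reachable set {0, 1, 2, 3, 5} has 5 states.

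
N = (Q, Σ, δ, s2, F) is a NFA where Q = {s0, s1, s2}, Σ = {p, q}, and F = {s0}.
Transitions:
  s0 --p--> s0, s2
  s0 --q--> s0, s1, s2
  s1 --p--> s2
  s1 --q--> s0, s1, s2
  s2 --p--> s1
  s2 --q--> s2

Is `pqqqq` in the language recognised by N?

Start: {s2}
read p: {s1}
read q: {s0, s1, s2}
read q: {s0, s1, s2}
read q: {s0, s1, s2}
read q: {s0, s1, s2}
Reachable ∩ accepting = {s0} — nonempty.

accepted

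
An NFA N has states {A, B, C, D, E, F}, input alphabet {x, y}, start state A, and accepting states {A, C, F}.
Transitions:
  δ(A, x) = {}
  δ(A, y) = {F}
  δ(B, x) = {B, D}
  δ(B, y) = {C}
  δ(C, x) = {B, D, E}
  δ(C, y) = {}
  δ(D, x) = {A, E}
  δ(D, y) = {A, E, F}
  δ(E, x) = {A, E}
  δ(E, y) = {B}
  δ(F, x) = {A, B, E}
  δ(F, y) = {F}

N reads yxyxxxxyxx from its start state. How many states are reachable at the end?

Start: {A}
read y: {F}
read x: {A, B, E}
read y: {B, C, F}
read x: {A, B, D, E}
read x: {A, B, D, E}
read x: {A, B, D, E}
read x: {A, B, D, E}
read y: {A, B, C, E, F}
read x: {A, B, D, E}
read x: {A, B, D, E}
Final reachable set {A, B, D, E} has 4 states.

4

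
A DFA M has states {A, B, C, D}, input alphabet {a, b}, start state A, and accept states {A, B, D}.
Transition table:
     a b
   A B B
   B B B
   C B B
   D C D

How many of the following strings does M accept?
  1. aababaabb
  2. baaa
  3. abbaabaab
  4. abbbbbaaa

4

aababaabb: accepted
baaa: accepted
abbaabaab: accepted
abbbbbaaa: accepted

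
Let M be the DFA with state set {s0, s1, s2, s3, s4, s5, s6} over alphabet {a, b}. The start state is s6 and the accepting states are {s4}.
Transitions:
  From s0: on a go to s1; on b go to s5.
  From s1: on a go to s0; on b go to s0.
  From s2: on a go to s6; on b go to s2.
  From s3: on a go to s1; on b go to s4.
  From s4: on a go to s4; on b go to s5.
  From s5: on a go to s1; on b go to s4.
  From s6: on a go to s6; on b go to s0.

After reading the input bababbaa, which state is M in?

s6 --b--> s0
s0 --a--> s1
s1 --b--> s0
s0 --a--> s1
s1 --b--> s0
s0 --b--> s5
s5 --a--> s1
s1 --a--> s0

s0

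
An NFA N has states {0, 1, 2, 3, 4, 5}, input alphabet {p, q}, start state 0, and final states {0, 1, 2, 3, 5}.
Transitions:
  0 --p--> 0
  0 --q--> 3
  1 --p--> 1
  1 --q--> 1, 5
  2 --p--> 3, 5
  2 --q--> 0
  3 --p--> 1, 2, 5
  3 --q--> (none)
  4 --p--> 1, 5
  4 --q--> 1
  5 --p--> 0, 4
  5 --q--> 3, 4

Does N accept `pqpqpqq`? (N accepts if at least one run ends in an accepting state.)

accepted

Start: {0}
read p: {0}
read q: {3}
read p: {1, 2, 5}
read q: {0, 1, 3, 4, 5}
read p: {0, 1, 2, 4, 5}
read q: {0, 1, 3, 4, 5}
read q: {1, 3, 4, 5}
Reachable ∩ accepting = {1, 3, 5} — nonempty.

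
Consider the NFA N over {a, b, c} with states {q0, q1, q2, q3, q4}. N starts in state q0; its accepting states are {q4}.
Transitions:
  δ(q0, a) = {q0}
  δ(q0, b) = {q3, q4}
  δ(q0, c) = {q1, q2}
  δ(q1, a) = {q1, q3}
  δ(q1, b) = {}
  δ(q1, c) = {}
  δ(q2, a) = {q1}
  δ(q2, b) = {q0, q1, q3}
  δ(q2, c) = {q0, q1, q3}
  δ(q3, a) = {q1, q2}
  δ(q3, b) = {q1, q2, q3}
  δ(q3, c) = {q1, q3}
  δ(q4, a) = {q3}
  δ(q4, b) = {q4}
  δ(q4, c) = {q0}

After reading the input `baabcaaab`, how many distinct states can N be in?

5

Start: {q0}
read b: {q3, q4}
read a: {q1, q2, q3}
read a: {q1, q2, q3}
read b: {q0, q1, q2, q3}
read c: {q0, q1, q2, q3}
read a: {q0, q1, q2, q3}
read a: {q0, q1, q2, q3}
read a: {q0, q1, q2, q3}
read b: {q0, q1, q2, q3, q4}
Final reachable set {q0, q1, q2, q3, q4} has 5 states.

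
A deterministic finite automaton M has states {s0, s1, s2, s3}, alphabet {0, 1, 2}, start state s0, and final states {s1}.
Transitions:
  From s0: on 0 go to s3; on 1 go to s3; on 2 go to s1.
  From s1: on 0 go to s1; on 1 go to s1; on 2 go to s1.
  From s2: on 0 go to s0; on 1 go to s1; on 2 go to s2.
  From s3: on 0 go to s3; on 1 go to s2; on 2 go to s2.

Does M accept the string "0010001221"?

accepted

s0 --0--> s3
s3 --0--> s3
s3 --1--> s2
s2 --0--> s0
s0 --0--> s3
s3 --0--> s3
s3 --1--> s2
s2 --2--> s2
s2 --2--> s2
s2 --1--> s1
End in state s1, which is an accepting state.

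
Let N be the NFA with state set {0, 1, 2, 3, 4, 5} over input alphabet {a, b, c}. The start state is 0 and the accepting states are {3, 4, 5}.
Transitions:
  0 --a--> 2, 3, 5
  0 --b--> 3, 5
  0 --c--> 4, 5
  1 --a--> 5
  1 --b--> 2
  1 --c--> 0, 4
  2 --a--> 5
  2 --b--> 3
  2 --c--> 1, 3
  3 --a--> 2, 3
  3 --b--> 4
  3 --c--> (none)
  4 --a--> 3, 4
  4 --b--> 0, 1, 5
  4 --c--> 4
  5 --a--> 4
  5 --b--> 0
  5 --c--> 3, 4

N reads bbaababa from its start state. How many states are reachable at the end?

4

Start: {0}
read b: {3, 5}
read b: {0, 4}
read a: {2, 3, 4, 5}
read a: {2, 3, 4, 5}
read b: {0, 1, 3, 4, 5}
read a: {2, 3, 4, 5}
read b: {0, 1, 3, 4, 5}
read a: {2, 3, 4, 5}
Final reachable set {2, 3, 4, 5} has 4 states.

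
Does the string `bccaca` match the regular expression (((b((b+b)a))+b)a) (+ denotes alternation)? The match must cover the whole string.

no

No split of bccaca into u·v has ((b((b+b)a))+b) matching u and a matching v.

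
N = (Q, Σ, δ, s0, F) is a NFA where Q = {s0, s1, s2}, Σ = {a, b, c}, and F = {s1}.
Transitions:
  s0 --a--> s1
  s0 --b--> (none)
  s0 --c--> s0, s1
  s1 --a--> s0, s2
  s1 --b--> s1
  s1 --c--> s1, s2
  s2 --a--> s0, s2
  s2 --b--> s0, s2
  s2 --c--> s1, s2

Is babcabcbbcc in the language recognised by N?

rejected

Start: {s0}
read b: {}
The reachable set is empty and stays empty for the remaining 10 symbols.
Reachable ∩ accepting = {} — empty.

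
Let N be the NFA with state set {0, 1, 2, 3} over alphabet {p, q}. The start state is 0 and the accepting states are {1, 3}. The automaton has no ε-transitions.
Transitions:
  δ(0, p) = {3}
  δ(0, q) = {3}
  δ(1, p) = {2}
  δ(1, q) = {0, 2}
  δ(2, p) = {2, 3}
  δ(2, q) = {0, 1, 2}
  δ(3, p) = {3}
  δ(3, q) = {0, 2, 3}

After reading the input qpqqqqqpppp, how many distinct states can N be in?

2

Start: {0}
read q: {3}
read p: {3}
read q: {0, 2, 3}
read q: {0, 1, 2, 3}
read q: {0, 1, 2, 3}
read q: {0, 1, 2, 3}
read q: {0, 1, 2, 3}
read p: {2, 3}
read p: {2, 3}
read p: {2, 3}
read p: {2, 3}
Final reachable set {2, 3} has 2 states.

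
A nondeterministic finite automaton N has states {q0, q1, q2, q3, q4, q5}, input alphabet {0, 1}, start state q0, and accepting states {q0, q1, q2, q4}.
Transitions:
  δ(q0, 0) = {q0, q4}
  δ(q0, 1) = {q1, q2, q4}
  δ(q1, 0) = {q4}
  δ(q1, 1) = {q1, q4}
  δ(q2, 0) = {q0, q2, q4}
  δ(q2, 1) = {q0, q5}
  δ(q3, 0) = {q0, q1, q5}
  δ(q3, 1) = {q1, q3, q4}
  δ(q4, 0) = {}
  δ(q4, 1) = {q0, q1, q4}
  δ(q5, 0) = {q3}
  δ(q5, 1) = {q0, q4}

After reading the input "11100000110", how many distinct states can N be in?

Start: {q0}
read 1: {q1, q2, q4}
read 1: {q0, q1, q4, q5}
read 1: {q0, q1, q2, q4}
read 0: {q0, q2, q4}
read 0: {q0, q2, q4}
read 0: {q0, q2, q4}
read 0: {q0, q2, q4}
read 0: {q0, q2, q4}
read 1: {q0, q1, q2, q4, q5}
read 1: {q0, q1, q2, q4, q5}
read 0: {q0, q2, q3, q4}
Final reachable set {q0, q2, q3, q4} has 4 states.

4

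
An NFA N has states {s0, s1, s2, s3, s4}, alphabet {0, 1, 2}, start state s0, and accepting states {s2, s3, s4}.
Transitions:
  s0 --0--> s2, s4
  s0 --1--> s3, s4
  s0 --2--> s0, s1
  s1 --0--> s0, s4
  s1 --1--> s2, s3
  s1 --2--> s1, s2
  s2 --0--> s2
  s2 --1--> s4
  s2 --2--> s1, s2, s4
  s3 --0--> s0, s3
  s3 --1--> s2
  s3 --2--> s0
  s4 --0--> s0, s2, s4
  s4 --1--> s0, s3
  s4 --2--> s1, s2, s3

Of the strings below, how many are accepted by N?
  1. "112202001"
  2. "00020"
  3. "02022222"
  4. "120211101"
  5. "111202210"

5

"112202001": accepted
"00020": accepted
"02022222": accepted
"120211101": accepted
"111202210": accepted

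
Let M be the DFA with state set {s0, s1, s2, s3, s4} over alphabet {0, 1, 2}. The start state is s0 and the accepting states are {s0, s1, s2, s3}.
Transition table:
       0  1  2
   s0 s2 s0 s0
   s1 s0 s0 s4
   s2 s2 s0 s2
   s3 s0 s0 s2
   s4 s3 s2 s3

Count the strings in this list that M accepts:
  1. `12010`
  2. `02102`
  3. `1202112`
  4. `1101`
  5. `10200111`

`12010`: accepted
`02102`: accepted
`1202112`: accepted
`1101`: accepted
`10200111`: accepted

5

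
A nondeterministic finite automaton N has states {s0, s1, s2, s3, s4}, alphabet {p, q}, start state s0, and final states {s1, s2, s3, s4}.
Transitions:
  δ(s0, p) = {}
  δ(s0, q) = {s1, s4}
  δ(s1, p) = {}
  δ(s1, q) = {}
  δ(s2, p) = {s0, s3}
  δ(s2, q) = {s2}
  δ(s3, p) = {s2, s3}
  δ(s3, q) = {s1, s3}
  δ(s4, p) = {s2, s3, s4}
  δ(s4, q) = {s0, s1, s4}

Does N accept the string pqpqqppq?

rejected

Start: {s0}
read p: {}
The reachable set is empty and stays empty for the remaining 7 symbols.
Reachable ∩ accepting = {} — empty.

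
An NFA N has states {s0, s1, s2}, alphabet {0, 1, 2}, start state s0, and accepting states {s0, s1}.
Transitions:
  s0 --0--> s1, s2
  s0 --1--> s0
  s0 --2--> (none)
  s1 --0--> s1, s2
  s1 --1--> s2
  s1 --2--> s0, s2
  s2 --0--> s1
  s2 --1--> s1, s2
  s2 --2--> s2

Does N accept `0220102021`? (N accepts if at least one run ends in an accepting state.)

Start: {s0}
read 0: {s1, s2}
read 2: {s0, s2}
read 2: {s2}
read 0: {s1}
read 1: {s2}
read 0: {s1}
read 2: {s0, s2}
read 0: {s1, s2}
read 2: {s0, s2}
read 1: {s0, s1, s2}
Reachable ∩ accepting = {s0, s1} — nonempty.

accepted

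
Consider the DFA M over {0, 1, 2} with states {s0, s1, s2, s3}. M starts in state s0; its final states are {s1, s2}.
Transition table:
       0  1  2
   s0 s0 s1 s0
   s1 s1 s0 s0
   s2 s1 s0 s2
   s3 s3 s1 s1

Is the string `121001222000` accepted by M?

s0 --1--> s1
s1 --2--> s0
s0 --1--> s1
s1 --0--> s1
s1 --0--> s1
s1 --1--> s0
s0 --2--> s0
s0 --2--> s0
s0 --2--> s0
s0 --0--> s0
s0 --0--> s0
s0 --0--> s0
End in state s0, which is not an accepting state.

rejected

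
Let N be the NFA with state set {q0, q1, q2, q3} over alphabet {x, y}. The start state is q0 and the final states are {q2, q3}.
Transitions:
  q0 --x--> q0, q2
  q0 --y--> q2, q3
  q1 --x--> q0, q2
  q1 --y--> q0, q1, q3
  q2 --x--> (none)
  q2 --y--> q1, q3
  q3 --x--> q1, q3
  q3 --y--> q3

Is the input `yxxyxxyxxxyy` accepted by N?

accepted

Start: {q0}
read y: {q2, q3}
read x: {q1, q3}
read x: {q0, q1, q2, q3}
read y: {q0, q1, q2, q3}
read x: {q0, q1, q2, q3}
read x: {q0, q1, q2, q3}
read y: {q0, q1, q2, q3}
read x: {q0, q1, q2, q3}
read x: {q0, q1, q2, q3}
read x: {q0, q1, q2, q3}
read y: {q0, q1, q2, q3}
read y: {q0, q1, q2, q3}
Reachable ∩ accepting = {q2, q3} — nonempty.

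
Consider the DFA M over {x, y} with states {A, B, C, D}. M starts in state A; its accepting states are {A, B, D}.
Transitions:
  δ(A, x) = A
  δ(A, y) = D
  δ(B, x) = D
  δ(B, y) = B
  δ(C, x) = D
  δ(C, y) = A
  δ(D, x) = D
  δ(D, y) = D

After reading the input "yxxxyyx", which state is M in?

D

A --y--> D
D --x--> D
D --x--> D
D --x--> D
D --y--> D
D --y--> D
D --x--> D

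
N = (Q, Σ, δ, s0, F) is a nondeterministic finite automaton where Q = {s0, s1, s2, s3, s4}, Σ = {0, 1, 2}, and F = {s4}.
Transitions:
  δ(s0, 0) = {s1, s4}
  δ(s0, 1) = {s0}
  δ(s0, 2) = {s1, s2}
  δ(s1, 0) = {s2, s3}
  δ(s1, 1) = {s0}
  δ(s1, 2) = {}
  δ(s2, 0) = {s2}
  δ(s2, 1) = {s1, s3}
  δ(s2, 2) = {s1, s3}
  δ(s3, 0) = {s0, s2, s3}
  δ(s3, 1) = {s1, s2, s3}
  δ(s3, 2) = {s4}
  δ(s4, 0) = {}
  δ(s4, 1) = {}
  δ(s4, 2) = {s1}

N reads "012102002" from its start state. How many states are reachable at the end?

Start: {s0}
read 0: {s1, s4}
read 1: {s0}
read 2: {s1, s2}
read 1: {s0, s1, s3}
read 0: {s0, s1, s2, s3, s4}
read 2: {s1, s2, s3, s4}
read 0: {s0, s2, s3}
read 0: {s0, s1, s2, s3, s4}
read 2: {s1, s2, s3, s4}
Final reachable set {s1, s2, s3, s4} has 4 states.

4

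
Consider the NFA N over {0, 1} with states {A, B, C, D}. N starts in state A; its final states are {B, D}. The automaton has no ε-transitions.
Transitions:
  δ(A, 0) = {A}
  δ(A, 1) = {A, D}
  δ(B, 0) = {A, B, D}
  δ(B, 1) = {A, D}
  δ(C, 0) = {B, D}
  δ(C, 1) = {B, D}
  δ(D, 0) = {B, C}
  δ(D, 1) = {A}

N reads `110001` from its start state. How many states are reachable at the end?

Start: {A}
read 1: {A, D}
read 1: {A, D}
read 0: {A, B, C}
read 0: {A, B, D}
read 0: {A, B, C, D}
read 1: {A, B, D}
Final reachable set {A, B, D} has 3 states.

3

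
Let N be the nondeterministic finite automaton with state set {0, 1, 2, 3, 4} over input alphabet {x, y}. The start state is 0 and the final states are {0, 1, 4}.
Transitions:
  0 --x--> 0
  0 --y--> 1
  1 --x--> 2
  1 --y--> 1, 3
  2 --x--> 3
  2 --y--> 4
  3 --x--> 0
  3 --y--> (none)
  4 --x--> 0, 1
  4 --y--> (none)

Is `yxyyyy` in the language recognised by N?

Start: {0}
read y: {1}
read x: {2}
read y: {4}
read y: {}
The reachable set is empty and stays empty for the remaining 2 symbols.
Reachable ∩ accepting = {} — empty.

rejected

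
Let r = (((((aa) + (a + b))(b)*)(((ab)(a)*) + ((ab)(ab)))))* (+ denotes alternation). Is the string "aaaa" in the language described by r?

aaaa cannot be split into zero or more pieces each matching ((((aa)+(a+b))(b)*)(((ab)(a)*)+((ab)(ab)))).

no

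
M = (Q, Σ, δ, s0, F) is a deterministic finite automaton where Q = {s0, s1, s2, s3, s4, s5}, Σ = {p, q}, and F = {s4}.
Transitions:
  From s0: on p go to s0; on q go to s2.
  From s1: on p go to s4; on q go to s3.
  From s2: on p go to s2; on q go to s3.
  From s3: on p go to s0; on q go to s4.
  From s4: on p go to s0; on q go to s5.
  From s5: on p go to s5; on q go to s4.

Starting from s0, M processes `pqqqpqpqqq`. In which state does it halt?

s0 --p--> s0
s0 --q--> s2
s2 --q--> s3
s3 --q--> s4
s4 --p--> s0
s0 --q--> s2
s2 --p--> s2
s2 --q--> s3
s3 --q--> s4
s4 --q--> s5

s5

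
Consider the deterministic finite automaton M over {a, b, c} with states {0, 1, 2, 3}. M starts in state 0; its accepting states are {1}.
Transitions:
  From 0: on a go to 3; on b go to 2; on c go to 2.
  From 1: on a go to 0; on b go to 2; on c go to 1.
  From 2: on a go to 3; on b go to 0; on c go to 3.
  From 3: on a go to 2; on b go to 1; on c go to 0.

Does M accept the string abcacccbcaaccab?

0 --a--> 3
3 --b--> 1
1 --c--> 1
1 --a--> 0
0 --c--> 2
2 --c--> 3
3 --c--> 0
0 --b--> 2
2 --c--> 3
3 --a--> 2
2 --a--> 3
3 --c--> 0
0 --c--> 2
2 --a--> 3
3 --b--> 1
End in state 1, which is an accepting state.

accepted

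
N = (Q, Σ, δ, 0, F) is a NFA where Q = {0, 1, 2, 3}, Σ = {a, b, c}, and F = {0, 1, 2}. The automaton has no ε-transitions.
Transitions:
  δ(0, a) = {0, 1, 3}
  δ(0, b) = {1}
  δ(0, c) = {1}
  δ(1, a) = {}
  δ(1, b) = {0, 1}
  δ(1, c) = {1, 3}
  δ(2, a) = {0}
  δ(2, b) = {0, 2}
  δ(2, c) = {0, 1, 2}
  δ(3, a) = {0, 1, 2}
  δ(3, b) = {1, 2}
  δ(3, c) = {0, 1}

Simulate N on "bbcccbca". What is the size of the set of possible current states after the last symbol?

4

Start: {0}
read b: {1}
read b: {0, 1}
read c: {1, 3}
read c: {0, 1, 3}
read c: {0, 1, 3}
read b: {0, 1, 2}
read c: {0, 1, 2, 3}
read a: {0, 1, 2, 3}
Final reachable set {0, 1, 2, 3} has 4 states.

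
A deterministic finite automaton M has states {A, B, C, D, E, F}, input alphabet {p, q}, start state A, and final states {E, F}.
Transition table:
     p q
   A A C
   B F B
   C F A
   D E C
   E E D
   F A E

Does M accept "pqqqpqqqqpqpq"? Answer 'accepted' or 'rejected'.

accepted

A --p--> A
A --q--> C
C --q--> A
A --q--> C
C --p--> F
F --q--> E
E --q--> D
D --q--> C
C --q--> A
A --p--> A
A --q--> C
C --p--> F
F --q--> E
End in state E, which is an accepting state.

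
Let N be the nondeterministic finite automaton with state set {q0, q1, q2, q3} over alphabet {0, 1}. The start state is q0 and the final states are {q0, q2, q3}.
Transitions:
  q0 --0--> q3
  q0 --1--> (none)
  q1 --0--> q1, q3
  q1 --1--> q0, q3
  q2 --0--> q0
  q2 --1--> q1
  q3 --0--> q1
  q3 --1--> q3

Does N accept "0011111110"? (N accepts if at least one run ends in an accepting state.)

rejected

Start: {q0}
read 0: {q3}
read 0: {q1}
read 1: {q0, q3}
read 1: {q3}
read 1: {q3}
read 1: {q3}
read 1: {q3}
read 1: {q3}
read 1: {q3}
read 0: {q1}
Reachable ∩ accepting = {} — empty.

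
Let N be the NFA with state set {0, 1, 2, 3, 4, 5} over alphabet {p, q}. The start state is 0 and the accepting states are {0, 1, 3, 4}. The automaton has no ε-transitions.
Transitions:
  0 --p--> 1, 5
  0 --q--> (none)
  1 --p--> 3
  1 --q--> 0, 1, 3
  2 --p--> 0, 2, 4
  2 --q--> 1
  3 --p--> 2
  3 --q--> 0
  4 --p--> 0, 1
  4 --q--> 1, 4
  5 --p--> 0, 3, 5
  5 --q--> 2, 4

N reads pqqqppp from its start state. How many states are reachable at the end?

Start: {0}
read p: {1, 5}
read q: {0, 1, 2, 3, 4}
read q: {0, 1, 3, 4}
read q: {0, 1, 3, 4}
read p: {0, 1, 2, 3, 5}
read p: {0, 1, 2, 3, 4, 5}
read p: {0, 1, 2, 3, 4, 5}
Final reachable set {0, 1, 2, 3, 4, 5} has 6 states.

6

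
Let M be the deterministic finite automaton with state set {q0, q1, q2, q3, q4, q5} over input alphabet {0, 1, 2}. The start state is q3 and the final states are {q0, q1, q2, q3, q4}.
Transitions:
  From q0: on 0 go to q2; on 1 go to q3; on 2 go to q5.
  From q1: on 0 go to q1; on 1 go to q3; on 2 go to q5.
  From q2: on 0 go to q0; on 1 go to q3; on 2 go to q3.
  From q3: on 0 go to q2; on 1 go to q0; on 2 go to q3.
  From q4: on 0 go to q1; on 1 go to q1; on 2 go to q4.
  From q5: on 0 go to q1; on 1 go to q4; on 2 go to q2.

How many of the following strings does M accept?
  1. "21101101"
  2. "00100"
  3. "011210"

"21101101": accepted
"00100": accepted
"011210": accepted

3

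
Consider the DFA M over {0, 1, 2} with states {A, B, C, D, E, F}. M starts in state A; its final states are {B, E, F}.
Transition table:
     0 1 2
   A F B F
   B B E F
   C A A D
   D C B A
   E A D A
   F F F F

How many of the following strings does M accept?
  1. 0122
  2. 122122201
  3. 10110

2

0122: accepted
122122201: accepted
10110: rejected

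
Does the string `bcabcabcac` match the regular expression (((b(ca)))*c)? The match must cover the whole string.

Split as bcabcabca·c: ((b(ca)))* matches bcabcabca and c matches c.

yes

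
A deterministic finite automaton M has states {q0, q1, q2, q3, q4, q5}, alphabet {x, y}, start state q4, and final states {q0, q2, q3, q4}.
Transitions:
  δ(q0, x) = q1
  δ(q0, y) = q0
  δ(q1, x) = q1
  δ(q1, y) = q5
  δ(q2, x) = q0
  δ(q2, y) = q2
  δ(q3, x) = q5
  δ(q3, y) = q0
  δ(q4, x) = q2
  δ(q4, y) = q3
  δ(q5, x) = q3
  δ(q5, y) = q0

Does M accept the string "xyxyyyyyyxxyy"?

accepted

q4 --x--> q2
q2 --y--> q2
q2 --x--> q0
q0 --y--> q0
q0 --y--> q0
q0 --y--> q0
q0 --y--> q0
q0 --y--> q0
q0 --y--> q0
q0 --x--> q1
q1 --x--> q1
q1 --y--> q5
q5 --y--> q0
End in state q0, which is an accepting state.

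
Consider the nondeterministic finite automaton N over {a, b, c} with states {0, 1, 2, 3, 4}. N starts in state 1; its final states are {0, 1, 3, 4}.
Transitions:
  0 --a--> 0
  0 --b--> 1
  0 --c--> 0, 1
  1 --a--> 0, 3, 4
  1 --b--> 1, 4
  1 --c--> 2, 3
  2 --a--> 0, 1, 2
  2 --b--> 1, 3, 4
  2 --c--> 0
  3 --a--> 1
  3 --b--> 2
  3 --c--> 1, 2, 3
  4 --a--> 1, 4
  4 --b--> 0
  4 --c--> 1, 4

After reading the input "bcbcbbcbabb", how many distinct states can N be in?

Start: {1}
read b: {1, 4}
read c: {1, 2, 3, 4}
read b: {0, 1, 2, 3, 4}
read c: {0, 1, 2, 3, 4}
read b: {0, 1, 2, 3, 4}
read b: {0, 1, 2, 3, 4}
read c: {0, 1, 2, 3, 4}
read b: {0, 1, 2, 3, 4}
read a: {0, 1, 2, 3, 4}
read b: {0, 1, 2, 3, 4}
read b: {0, 1, 2, 3, 4}
Final reachable set {0, 1, 2, 3, 4} has 5 states.

5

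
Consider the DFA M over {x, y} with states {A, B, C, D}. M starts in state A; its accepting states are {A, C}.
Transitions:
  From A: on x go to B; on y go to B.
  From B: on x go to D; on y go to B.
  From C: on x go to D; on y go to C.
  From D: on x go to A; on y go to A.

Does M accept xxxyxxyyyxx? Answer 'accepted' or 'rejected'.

accepted

A --x--> B
B --x--> D
D --x--> A
A --y--> B
B --x--> D
D --x--> A
A --y--> B
B --y--> B
B --y--> B
B --x--> D
D --x--> A
End in state A, which is an accepting state.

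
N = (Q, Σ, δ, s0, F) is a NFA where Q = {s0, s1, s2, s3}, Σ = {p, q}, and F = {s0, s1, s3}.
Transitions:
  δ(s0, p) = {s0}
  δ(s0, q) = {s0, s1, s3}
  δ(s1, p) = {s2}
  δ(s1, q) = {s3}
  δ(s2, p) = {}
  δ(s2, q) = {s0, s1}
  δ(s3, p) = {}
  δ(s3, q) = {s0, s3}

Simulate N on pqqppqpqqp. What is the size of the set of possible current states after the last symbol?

2

Start: {s0}
read p: {s0}
read q: {s0, s1, s3}
read q: {s0, s1, s3}
read p: {s0, s2}
read p: {s0}
read q: {s0, s1, s3}
read p: {s0, s2}
read q: {s0, s1, s3}
read q: {s0, s1, s3}
read p: {s0, s2}
Final reachable set {s0, s2} has 2 states.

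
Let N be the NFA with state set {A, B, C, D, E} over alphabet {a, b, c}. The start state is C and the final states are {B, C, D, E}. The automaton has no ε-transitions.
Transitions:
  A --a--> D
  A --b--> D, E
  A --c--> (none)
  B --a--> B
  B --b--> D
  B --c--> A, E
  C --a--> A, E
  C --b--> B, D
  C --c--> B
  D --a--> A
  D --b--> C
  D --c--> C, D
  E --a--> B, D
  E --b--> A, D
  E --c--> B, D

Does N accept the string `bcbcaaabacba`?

accepted

Start: {C}
read b: {B, D}
read c: {A, C, D, E}
read b: {A, B, C, D, E}
read c: {A, B, C, D, E}
read a: {A, B, D, E}
read a: {A, B, D}
read a: {A, B, D}
read b: {C, D, E}
read a: {A, B, D, E}
read c: {A, B, C, D, E}
read b: {A, B, C, D, E}
read a: {A, B, D, E}
Reachable ∩ accepting = {B, D, E} — nonempty.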